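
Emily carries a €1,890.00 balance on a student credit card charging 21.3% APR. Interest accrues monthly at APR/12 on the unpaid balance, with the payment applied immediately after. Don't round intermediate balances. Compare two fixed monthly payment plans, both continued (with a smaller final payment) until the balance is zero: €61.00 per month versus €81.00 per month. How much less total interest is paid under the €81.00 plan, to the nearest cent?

Monthly rate r = 21.3%/12 = 1.775% = 0.01775.
At €61.00/mo: n = ⌈−ln(1 − rB₀/P)/ln(1+r)⌉ = 46 payments (last €23.26); total interest = total paid − €1,890.00 = €878.26.
At €81.00/mo: 31 payments (last €31.89); total interest €571.89.
Interest saved = €878.26 − €571.89 = €306.37.

€306.37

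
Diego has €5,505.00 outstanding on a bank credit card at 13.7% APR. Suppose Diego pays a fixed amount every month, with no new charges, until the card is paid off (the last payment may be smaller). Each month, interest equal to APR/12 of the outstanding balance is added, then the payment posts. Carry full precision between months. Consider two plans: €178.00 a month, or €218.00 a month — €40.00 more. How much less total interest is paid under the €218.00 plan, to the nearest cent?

Monthly rate r = 13.7%/12 = 1.14167% = 0.0114167.
At €178.00/mo: n = ⌈−ln(1 − rB₀/P)/ln(1+r)⌉ = 39 payments (last €65.49); total interest = total paid − €5,505.00 = €1,324.49.
At €218.00/mo: 30 payments (last €209.12); total interest €1,026.12.
Interest saved = €1,324.49 − €1,026.12 = €298.37.

€298.37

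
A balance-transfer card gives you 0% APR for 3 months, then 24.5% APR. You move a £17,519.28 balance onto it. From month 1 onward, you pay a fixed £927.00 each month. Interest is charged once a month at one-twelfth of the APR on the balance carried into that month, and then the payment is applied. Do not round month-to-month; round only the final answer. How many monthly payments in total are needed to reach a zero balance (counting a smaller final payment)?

Promo months 1–3 at r₀ = 0%/12 = 0; months 4+ at r₁ = 24.5%/12 = 0.0204167.
After month 3 (no interest yet): B = £17,519.28 − 3·£927.00 = £14,738.28.
Then at r₁ with £927.00/mo: n₂ = −ln(1 − r₁·B/P)/ln(1+r₁) ≈ 19.42 → 20 more payments.

23 payments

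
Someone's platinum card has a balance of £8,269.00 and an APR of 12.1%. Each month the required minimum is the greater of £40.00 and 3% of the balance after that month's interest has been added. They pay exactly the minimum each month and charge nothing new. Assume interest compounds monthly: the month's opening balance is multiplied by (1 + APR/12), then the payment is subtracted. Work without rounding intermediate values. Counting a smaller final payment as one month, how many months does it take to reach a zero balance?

131 months

Monthly rate r = 12.1%/12 = 1.00833% = 0.0100833.
While 3% of the post-interest balance exceeds £40.00, each month B ← (B·(1+r))·(1 − 0.03), i.e. B shrinks by the factor (1+r)·0.97 = 0.97978.
This holds for months 1–90. Entering month 91 the balance is £1,315.40; 3% of the post-interest balance is now below £40.00, so the flat £40.00 minimum applies from here.
From month 91 a fixed £40.00 at rate r clears £1,315.40 in 41 more payments. Total: 90 + 41 = 131 months.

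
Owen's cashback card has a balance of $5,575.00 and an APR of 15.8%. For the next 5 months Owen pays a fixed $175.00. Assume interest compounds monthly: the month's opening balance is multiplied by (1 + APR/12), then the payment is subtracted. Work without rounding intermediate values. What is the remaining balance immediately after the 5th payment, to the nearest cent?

Monthly rate r = 15.8%/12 = 1.31667% = 0.0131667.
Each month: B ← B·(1+r) − $175.00.
Month 1: interest $73.40; balance after payment $5,473.40.
Month 2: interest $72.07; balance after payment $5,370.47.
Month 3: interest $70.71; balance after payment $5,266.18.
Month 4: interest $69.34; balance after payment $5,160.52.
Month 5: interest $67.95; balance after payment $5,053.47.

$5,053.47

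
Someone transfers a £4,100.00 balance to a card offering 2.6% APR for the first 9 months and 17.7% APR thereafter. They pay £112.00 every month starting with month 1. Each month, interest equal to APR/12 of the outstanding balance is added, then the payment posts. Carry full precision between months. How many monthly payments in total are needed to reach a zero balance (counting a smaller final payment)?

Promo months 1–9 at r₀ = 2.6%/12 = 0.00216667; months 10+ at r₁ = 17.7%/12 = 0.01475.
After month 9: iterate B ← B·(1+r₀) − £112.00 for 9 months → £3,163.87.
Then at r₁ with £112.00/mo: n₂ = −ln(1 − r₁·B/P)/ln(1+r₁) ≈ 36.81 → 37 more payments.

46 payments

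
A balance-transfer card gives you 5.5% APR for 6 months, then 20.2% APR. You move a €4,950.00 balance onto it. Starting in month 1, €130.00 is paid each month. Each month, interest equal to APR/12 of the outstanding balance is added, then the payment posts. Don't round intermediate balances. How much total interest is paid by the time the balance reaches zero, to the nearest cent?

€2,164.20

Promo months 1–6 at r₀ = 5.5%/12 = 0.00458333; months 7+ at r₁ = 20.2%/12 = 0.0168333.
After month 6: iterate B ← B·(1+r₀) − €130.00 for 6 months → €4,298.70.
Then at r₁ with €130.00/mo: n₂ = −ln(1 − r₁·B/P)/ln(1+r₁) ≈ 48.72 → 49 more payments.
Total paid = 54·€130.00 + €94.20 = €7,114.20; interest = €7,114.20 − €4,950.00 = €2,164.20.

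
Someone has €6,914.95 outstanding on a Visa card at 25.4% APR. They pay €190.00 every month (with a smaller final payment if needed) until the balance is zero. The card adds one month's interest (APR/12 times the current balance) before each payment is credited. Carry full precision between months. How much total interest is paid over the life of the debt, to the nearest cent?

Monthly rate r = 25.4%/12 = 2.11667% = 0.0211667.
Payoff takes n = ⌈−ln(1 − rB₀/P)/ln(1+r)⌉ = ⌈70.238⌉ = 71 payments; the last is €45.66.
Total paid = 70·€190.00 + €45.66 = €13,345.66.
Total interest = total paid − principal = €13,345.66 − €6,914.95 = €6,430.71.

€6,430.71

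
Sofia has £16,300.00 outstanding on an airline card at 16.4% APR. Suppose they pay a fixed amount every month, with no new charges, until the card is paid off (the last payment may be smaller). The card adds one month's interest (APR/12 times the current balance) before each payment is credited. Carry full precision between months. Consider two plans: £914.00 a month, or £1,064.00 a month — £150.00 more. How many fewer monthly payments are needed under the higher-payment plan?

3 fewer payments

Monthly rate r = 16.4%/12 = 1.36667% = 0.0136667.
At £914.00/mo: n = ⌈−ln(1 − rB₀/P)/ln(1+r)⌉ = 21 payments (last £531.48); total interest = total paid − £16,300.00 = £2,511.48.
At £1,064.00/mo: 18 payments (last £327.74); total interest £2,115.74.
Payments saved = 21 − 18 = 3.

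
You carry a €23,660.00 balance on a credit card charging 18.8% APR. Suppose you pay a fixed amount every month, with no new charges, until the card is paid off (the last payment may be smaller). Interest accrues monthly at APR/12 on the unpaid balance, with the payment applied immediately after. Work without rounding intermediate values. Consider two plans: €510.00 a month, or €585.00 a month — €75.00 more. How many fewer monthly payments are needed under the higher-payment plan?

19 fewer payments

Monthly rate r = 18.8%/12 = 1.56667% = 0.0156667.
At €510.00/mo: n = ⌈−ln(1 − rB₀/P)/ln(1+r)⌉ = 84 payments (last €241.69); total interest = total paid − €23,660.00 = €18,911.69.
At €585.00/mo: 65 payments (last €347.95); total interest €14,127.95.
Payments saved = 84 − 65 = 19.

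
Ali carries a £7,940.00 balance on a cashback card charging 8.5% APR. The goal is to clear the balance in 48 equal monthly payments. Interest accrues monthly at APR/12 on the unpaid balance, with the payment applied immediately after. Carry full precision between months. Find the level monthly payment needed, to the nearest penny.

£195.71

Monthly rate r = 8.5%/12 = 0.708333% = 0.00708333.
Level-payment amortization: P = B₀·r / (1 − (1+r)^(−n)) = 7940.00·0.00708333 / (1 − 1.00708^(−48)).
Denominator 1 − (1+r)^(−48) = 0.287376102.
P = 56.2417 / 0.287376102 ≈ 195.71.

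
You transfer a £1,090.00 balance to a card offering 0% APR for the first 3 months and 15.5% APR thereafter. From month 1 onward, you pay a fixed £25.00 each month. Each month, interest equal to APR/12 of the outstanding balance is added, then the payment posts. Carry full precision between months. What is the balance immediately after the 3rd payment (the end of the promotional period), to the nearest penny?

Promo months 1–3 at r₀ = 0%/12 = 0; months 4+ at r₁ = 15.5%/12 = 0.0129167.
After month 3 (no interest yet): B = £1,090.00 − 3·£25.00 = £1,015.00.

£1,015.00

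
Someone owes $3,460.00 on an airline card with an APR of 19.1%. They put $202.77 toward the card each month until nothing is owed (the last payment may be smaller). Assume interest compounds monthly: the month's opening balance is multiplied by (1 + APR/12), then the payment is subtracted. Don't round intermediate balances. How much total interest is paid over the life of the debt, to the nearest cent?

$609.29

Monthly rate r = 19.1%/12 = 1.59167% = 0.0159167.
Payoff takes n = ⌈−ln(1 − rB₀/P)/ln(1+r)⌉ = ⌈20.068⌉ = 21 payments; the last is $13.89.
Total paid = 20·$202.77 + $13.89 = $4,069.29.
Total interest = total paid − principal = $4,069.29 − $3,460.00 = $609.29.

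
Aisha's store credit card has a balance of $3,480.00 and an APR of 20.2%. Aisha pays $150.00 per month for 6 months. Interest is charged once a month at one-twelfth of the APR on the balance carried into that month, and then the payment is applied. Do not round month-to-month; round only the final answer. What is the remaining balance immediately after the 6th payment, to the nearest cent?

$2,907.87

Monthly rate r = 20.2%/12 = 1.68333% = 0.0168333.
Each month: B ← B·(1+r) − $150.00.
Month 1: interest $58.58; balance after payment $3,388.58.
Month 2: interest $57.04; balance after payment $3,295.62.
Month 3: interest $55.48; balance after payment $3,201.10.
Month 4: interest $53.89; balance after payment $3,104.98.
Month 5: interest $52.27; balance after payment $3,007.25.
Month 6: interest $50.62; balance after payment $2,907.87.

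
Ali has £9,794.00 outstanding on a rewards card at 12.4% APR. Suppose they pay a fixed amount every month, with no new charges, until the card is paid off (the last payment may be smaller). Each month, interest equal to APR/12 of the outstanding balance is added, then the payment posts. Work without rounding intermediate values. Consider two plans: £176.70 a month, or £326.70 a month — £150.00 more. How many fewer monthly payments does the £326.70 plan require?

46 fewer payments

Monthly rate r = 12.4%/12 = 1.03333% = 0.0103333.
At £176.70/mo: n = ⌈−ln(1 − rB₀/P)/ln(1+r)⌉ = 83 payments (last £127.33); total interest = total paid − £9,794.00 = £4,822.73.
At £326.70/mo: 37 payments (last £20.81); total interest £1,988.01.
Payments saved = 83 − 37 = 46.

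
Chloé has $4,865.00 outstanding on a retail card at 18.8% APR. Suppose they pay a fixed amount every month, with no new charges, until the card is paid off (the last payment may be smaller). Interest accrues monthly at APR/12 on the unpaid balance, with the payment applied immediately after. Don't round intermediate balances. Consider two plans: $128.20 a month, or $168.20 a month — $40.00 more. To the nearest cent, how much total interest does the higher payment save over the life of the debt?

Monthly rate r = 18.8%/12 = 1.56667% = 0.0156667.
At $128.20/mo: n = ⌈−ln(1 − rB₀/P)/ln(1+r)⌉ = 59 payments (last $8.96); total interest = total paid − $4,865.00 = $2,579.56.
At $168.20/mo: 39 payments (last $139.19); total interest $1,665.79.
Interest saved = $2,579.56 − $1,665.79 = $913.77.

$913.77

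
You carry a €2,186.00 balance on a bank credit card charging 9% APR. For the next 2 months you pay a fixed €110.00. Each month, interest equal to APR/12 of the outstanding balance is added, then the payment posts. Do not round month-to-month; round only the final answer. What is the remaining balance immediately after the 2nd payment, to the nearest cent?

€1,998.09

Monthly rate r = 9%/12 = 0.75% = 0.0075.
Each month: B ← B·(1+r) − €110.00.
Month 1: interest €16.39; balance after payment €2,092.39.
Month 2: interest €15.69; balance after payment €1,998.09.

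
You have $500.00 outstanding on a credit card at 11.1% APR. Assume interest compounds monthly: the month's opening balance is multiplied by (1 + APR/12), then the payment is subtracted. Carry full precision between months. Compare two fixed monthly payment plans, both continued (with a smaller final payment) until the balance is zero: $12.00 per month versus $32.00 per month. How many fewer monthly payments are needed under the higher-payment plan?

36 fewer payments

Monthly rate r = 11.1%/12 = 0.925% = 0.00925.
At $12.00/mo: n = ⌈−ln(1 − rB₀/P)/ln(1+r)⌉ = 53 payments (last $10.46); total interest = total paid − $500.00 = $134.46.
At $32.00/mo: 17 payments (last $30.54); total interest $42.54.
Payments saved = 53 − 17 = 36.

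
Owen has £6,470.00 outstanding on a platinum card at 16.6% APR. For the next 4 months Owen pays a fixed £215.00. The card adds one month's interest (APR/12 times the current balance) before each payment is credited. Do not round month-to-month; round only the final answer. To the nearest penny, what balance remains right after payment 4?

Monthly rate r = 16.6%/12 = 1.38333% = 0.0138333.
Each month: B ← B·(1+r) − £215.00.
Month 1: interest £89.50; balance after payment £6,344.50.
Month 2: interest £87.77; balance after payment £6,217.27.
Month 3: interest £86.01; balance after payment £6,088.27.
Month 4: interest £84.22; balance after payment £5,957.49.

£5,957.49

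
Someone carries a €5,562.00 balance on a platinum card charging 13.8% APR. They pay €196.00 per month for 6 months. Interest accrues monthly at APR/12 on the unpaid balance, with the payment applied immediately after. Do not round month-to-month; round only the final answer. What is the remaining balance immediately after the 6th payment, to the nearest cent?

€4,746.65

Monthly rate r = 13.8%/12 = 1.15% = 0.0115.
Each month: B ← B·(1+r) − €196.00.
Month 1: interest €63.96; balance after payment €5,429.96.
Month 2: interest €62.44; balance after payment €5,296.41.
Month 3: interest €60.91; balance after payment €5,161.32.
Month 4: interest €59.36; balance after payment €5,024.67.
Month 5: interest €57.78; balance after payment €4,886.46.
Month 6: interest €56.19; balance after payment €4,746.65.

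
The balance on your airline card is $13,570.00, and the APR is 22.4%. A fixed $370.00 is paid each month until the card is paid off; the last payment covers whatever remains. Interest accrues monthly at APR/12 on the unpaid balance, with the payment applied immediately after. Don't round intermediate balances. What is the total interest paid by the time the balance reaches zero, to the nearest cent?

Monthly rate r = 22.4%/12 = 1.86667% = 0.0186667.
Payoff takes n = ⌈−ln(1 − rB₀/P)/ln(1+r)⌉ = ⌈62.394⌉ = 63 payments; the last is $146.65.
Total paid = 62·$370.00 + $146.65 = $23,086.65.
Total interest = total paid − principal = $23,086.65 − $13,570.00 = $9,516.65.

$9,516.65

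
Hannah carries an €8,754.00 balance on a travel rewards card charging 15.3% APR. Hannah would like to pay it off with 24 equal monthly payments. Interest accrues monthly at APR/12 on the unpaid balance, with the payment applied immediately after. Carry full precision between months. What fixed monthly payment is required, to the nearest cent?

€425.70

Monthly rate r = 15.3%/12 = 1.275% = 0.01275.
Level-payment amortization: P = B₀·r / (1 − (1+r)^(−n)) = 8754.00·0.01275 / (1 − 1.01275^(−24)).
Denominator 1 − (1+r)^(−24) = 0.262187591.
P = 111.614 / 0.262187591 ≈ 425.70.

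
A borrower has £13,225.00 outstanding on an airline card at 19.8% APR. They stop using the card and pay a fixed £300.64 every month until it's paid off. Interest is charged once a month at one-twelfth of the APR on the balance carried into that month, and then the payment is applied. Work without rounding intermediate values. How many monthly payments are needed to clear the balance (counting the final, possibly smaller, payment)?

Monthly rate r = 19.8%/12 = 1.65% = 0.0165.
Recurrence: B ← B·(1+r) − £300.64.
Month 1: interest £218.21; balance after payment £13,142.57.
Month 2: interest £216.85; balance after payment £13,058.78.
Closed form: n = −ln(1 − rB₀/P)/ln(1+r) = −ln(0.27417)/ln(1.0165) ≈ 79.069, so the balance reaches zero during payment 80.

80 payments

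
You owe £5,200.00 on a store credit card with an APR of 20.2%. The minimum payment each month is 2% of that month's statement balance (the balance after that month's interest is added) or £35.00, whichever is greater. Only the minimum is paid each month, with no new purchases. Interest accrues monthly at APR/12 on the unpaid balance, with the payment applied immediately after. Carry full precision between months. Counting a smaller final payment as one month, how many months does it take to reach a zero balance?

Monthly rate r = 20.2%/12 = 1.68333% = 0.0168333.
While 2% of the post-interest balance exceeds £35.00, each month B ← (B·(1+r))·(1 − 0.02), i.e. B shrinks by the factor (1+r)·0.98 = 0.9965.
This holds for months 1–316. Entering month 317 the balance is £1,715.43; 2% of the post-interest balance is now below £35.00, so the flat £35.00 minimum applies from here.
From month 317 a fixed £35.00 at rate r clears £1,715.43 in 105 more payments. Total: 316 + 105 = 421 months.

421 months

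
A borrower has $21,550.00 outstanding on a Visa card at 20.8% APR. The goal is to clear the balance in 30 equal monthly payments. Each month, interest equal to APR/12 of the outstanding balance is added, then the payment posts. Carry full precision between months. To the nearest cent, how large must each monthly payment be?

$927.28

Monthly rate r = 20.8%/12 = 1.73333% = 0.0173333.
Level-payment amortization: P = B₀·r / (1 − (1+r)^(−n)) = 21550.00·0.0173333 / (1 − 1.01733^(−30)).
Denominator 1 − (1+r)^(−30) = 0.402824801.
P = 373.533 / 0.402824801 ≈ 927.28.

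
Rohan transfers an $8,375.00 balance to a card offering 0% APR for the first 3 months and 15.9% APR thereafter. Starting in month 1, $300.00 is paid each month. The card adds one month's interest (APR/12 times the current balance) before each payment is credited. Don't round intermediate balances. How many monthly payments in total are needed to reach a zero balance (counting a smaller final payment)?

Promo months 1–3 at r₀ = 0%/12 = 0; months 4+ at r₁ = 15.9%/12 = 0.01325.
After month 3 (no interest yet): B = $8,375.00 − 3·$300.00 = $7,475.00.
Then at r₁ with $300.00/mo: n₂ = −ln(1 − r₁·B/P)/ln(1+r₁) ≈ 30.44 → 31 more payments.

34 payments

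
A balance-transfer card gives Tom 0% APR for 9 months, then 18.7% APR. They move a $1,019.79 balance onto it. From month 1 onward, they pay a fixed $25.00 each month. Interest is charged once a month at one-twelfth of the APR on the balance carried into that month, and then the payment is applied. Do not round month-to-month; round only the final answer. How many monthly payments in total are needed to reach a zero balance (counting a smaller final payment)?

54 months

Promo months 1–9 at r₀ = 0%/12 = 0; months 10+ at r₁ = 18.7%/12 = 0.0155833.
After month 9 (no interest yet): B = $1,019.79 − 9·$25.00 = $794.79.
Then at r₁ with $25.00/mo: n₂ = −ln(1 − r₁·B/P)/ln(1+r₁) ≈ 44.24 → 45 more payments.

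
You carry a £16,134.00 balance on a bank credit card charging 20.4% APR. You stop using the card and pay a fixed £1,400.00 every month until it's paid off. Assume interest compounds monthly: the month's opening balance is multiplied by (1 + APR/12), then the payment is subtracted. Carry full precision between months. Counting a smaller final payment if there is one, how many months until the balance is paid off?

Monthly rate r = 20.4%/12 = 1.7% = 0.017.
Recurrence: B ← B·(1+r) − £1,400.00.
Month 1: interest £274.28; balance after payment £15,008.28.
Month 2: interest £255.14; balance after payment £13,863.42.
Closed form: n = −ln(1 − rB₀/P)/ln(1+r) = −ln(0.80409)/ln(1.017) ≈ 12.935, so the balance reaches zero during payment 13.

13 payments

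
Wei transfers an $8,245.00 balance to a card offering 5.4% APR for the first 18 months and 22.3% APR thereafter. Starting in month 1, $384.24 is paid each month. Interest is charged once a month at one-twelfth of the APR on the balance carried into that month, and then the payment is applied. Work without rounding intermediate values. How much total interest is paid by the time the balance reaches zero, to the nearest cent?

$519.19

Promo months 1–18 at r₀ = 5.4%/12 = 0.0045; months 19+ at r₁ = 22.3%/12 = 0.0185833.
After month 18: iterate B ← B·(1+r₀) − $384.24 for 18 months → $1,751.69.
Then at r₁ with $384.24/mo: n₂ = −ln(1 − r₁·B/P)/ln(1+r₁) ≈ 4.81 → 5 more payments.
Total paid = 22·$384.24 + $310.91 = $8,764.19; interest = $8,764.19 − $8,245.00 = $519.19.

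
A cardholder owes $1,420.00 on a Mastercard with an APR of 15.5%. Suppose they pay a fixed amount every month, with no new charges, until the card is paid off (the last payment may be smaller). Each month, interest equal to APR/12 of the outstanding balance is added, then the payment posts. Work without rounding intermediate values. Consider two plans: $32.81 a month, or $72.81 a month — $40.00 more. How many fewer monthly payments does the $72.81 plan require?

41 fewer payments

Monthly rate r = 15.5%/12 = 1.29167% = 0.0129167.
At $32.81/mo: n = ⌈−ln(1 − rB₀/P)/ln(1+r)⌉ = 64 payments (last $26.19); total interest = total paid − $1,420.00 = $673.22.
At $72.81/mo: 23 payments (last $44.85); total interest $226.67.
Payments saved = 64 − 23 = 41.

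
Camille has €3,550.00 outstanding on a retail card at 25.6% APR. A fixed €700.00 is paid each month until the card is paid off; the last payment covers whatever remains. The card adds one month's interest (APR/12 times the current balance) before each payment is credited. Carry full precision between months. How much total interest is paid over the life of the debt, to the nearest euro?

€249

Monthly rate r = 25.6%/12 = 2.13333% = 0.0213333.
Payoff takes n = ⌈−ln(1 − rB₀/P)/ln(1+r)⌉ = ⌈5.424⌉ = 6 payments; the last is €298.86.
Total paid = 5·€700.00 + €298.86 = €3,798.86.
Total interest = total paid − principal = €3,798.86 − €3,550.00 = €248.86.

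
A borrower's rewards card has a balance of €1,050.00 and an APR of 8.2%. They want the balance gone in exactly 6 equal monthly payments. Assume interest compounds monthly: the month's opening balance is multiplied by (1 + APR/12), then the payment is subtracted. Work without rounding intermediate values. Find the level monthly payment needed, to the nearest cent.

Monthly rate r = 8.2%/12 = 0.683333% = 0.00683333.
Level-payment amortization: P = B₀·r / (1 − (1+r)^(−n)) = 1050.00·0.00683333 / (1 − 1.00683^(−6)).
Denominator 1 − (1+r)^(−6) = 0.0400370141.
P = 7.175 / 0.0400370141 ≈ 179.21.

€179.21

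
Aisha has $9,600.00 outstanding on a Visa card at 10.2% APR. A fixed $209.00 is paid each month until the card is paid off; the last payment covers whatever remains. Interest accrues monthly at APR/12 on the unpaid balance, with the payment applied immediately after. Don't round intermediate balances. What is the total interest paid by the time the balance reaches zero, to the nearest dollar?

Monthly rate r = 10.2%/12 = 0.85% = 0.0085.
Payoff takes n = ⌈−ln(1 − rB₀/P)/ln(1+r)⌉ = ⌈58.483⌉ = 59 payments; the last is $101.11.
Total paid = 58·$209.00 + $101.11 = $12,223.11.
Total interest = total paid − principal = $12,223.11 − $9,600.00 = $2,623.11.

$2,623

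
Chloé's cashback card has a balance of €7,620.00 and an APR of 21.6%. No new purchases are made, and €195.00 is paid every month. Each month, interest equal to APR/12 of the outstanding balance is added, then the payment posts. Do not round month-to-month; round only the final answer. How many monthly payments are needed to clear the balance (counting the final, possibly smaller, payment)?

Monthly rate r = 21.6%/12 = 1.8% = 0.018.
Recurrence: B ← B·(1+r) − €195.00.
Month 1: interest €137.16; balance after payment €7,562.16.
Month 2: interest €136.12; balance after payment €7,503.28.
Closed form: n = −ln(1 − rB₀/P)/ln(1+r) = −ln(0.29662)/ln(1.018) ≈ 68.124, so the balance reaches zero during payment 69.

69 payments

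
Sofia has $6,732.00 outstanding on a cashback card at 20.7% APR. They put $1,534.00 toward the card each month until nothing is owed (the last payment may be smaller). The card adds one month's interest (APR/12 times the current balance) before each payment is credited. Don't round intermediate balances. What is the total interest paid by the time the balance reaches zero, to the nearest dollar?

$332

Monthly rate r = 20.7%/12 = 1.725% = 0.01725.
Payoff takes n = ⌈−ln(1 − rB₀/P)/ln(1+r)⌉ = ⌈4.603⌉ = 5 payments; the last is $927.80.
Total paid = 4·$1,534.00 + $927.80 = $7,063.80.
Total interest = total paid − principal = $7,063.80 − $6,732.00 = $331.80.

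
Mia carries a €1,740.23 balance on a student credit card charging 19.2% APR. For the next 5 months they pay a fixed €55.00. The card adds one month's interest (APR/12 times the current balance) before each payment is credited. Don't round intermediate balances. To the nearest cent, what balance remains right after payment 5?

Monthly rate r = 19.2%/12 = 1.6% = 0.016.
Each month: B ← B·(1+r) − €55.00.
Month 1: interest €27.84; balance after payment €1,713.07.
Month 2: interest €27.41; balance after payment €1,685.48.
Month 3: interest €26.97; balance after payment €1,657.45.
Month 4: interest €26.52; balance after payment €1,628.97.
Month 5: interest €26.06; balance after payment €1,600.03.

€1,600.03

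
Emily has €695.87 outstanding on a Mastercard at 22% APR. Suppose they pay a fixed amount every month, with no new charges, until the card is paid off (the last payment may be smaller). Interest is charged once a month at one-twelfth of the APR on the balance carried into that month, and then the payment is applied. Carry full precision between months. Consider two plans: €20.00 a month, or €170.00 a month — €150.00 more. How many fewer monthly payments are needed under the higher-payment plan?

Monthly rate r = 22%/12 = 1.83333% = 0.0183333.
At €20.00/mo: n = ⌈−ln(1 − rB₀/P)/ln(1+r)⌉ = 56 payments (last €18.27); total interest = total paid − €695.87 = €422.40.
At €170.00/mo: 5 payments (last €50.30); total interest €34.43.
Payments saved = 56 − 5 = 51.

51 fewer payments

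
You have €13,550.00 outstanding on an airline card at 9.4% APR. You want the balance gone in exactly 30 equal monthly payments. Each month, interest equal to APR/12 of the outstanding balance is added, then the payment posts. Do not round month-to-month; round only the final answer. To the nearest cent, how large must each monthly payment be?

Monthly rate r = 9.4%/12 = 0.783333% = 0.00783333.
Level-payment amortization: P = B₀·r / (1 − (1+r)^(−n)) = 13550.00·0.00783333 / (1 − 1.00783^(−30)).
Denominator 1 − (1+r)^(−30) = 0.208704942.
P = 106.142 / 0.208704942 ≈ 508.57.

€508.57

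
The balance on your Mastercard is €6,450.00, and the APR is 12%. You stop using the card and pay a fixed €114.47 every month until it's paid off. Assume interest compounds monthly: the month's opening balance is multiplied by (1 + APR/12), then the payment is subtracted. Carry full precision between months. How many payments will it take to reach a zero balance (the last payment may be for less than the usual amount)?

84 payments

Monthly rate r = 12%/12 = 1% = 0.01.
Recurrence: B ← B·(1+r) − €114.47.
Month 1: interest €64.50; balance after payment €6,400.03.
Month 2: interest €64.00; balance after payment €6,349.56.
Closed form: n = −ln(1 − rB₀/P)/ln(1+r) = −ln(0.43653)/ln(1.01) ≈ 83.303, so the balance reaches zero during payment 84.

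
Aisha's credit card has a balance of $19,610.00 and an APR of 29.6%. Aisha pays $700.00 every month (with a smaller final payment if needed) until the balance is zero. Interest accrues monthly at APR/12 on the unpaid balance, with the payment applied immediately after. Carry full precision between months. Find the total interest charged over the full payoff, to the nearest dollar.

Monthly rate r = 29.6%/12 = 2.46667% = 0.0246667.
Payoff takes n = ⌈−ln(1 − rB₀/P)/ln(1+r)⌉ = ⌈48.199⌉ = 49 payments; the last is $140.47.
Total paid = 48·$700.00 + $140.47 = $33,740.47.
Total interest = total paid − principal = $33,740.47 − $19,610.00 = $14,130.47.

$14,130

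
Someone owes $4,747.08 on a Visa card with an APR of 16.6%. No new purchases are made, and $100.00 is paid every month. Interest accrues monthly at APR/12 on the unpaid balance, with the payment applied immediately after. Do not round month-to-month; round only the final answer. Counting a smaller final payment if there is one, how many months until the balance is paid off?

78 months

Monthly rate r = 16.6%/12 = 1.38333% = 0.0138333.
Recurrence: B ← B·(1+r) − $100.00.
Month 1: interest $65.67; balance after payment $4,712.75.
Month 2: interest $65.19; balance after payment $4,677.94.
Closed form: n = −ln(1 − rB₀/P)/ln(1+r) = −ln(0.34332)/ln(1.01383) ≈ 77.817, so the balance reaches zero during payment 78.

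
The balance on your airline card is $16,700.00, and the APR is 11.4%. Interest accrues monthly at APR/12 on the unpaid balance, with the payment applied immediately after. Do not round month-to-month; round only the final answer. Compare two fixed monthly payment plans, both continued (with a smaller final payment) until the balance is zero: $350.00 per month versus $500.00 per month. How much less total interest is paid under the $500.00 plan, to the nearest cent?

$2,166.74

Monthly rate r = 11.4%/12 = 0.95% = 0.0095.
At $350.00/mo: n = ⌈−ln(1 − rB₀/P)/ln(1+r)⌉ = 64 payments (last $302.03); total interest = total paid − $16,700.00 = $5,652.03.
At $500.00/mo: 41 payments (last $185.29); total interest $3,485.29.
Interest saved = $5,652.03 − $3,485.29 = $2,166.74.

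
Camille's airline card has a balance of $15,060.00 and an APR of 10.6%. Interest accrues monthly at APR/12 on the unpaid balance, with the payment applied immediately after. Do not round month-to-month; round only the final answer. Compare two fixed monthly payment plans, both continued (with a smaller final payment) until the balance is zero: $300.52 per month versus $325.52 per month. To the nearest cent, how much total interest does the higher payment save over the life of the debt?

Monthly rate r = 10.6%/12 = 0.883333% = 0.00883333.
At $300.52/mo: n = ⌈−ln(1 − rB₀/P)/ln(1+r)⌉ = 67 payments (last $142.16); total interest = total paid − $15,060.00 = $4,916.48.
At $325.52/mo: 60 payments (last $240.92); total interest $4,386.60.
Interest saved = $4,916.48 − $4,386.60 = $529.88.

$529.88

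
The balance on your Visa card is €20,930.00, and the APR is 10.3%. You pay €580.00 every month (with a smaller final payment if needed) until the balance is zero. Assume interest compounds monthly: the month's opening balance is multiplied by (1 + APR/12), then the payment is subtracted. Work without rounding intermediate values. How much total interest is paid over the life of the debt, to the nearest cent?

€4,226.28

Monthly rate r = 10.3%/12 = 0.858333% = 0.00858333.
Payoff takes n = ⌈−ln(1 − rB₀/P)/ln(1+r)⌉ = ⌈43.372⌉ = 44 payments; the last is €216.28.
Total paid = 43·€580.00 + €216.28 = €25,156.28.
Total interest = total paid − principal = €25,156.28 − €20,930.00 = €4,226.28.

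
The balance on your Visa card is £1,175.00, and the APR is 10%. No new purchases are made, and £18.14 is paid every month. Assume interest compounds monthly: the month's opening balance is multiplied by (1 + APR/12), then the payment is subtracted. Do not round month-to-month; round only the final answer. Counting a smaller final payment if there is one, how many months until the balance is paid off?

Monthly rate r = 10%/12 = 0.833333% = 0.00833333.
Recurrence: B ← B·(1+r) − £18.14.
Month 1: interest £9.79; balance after payment £1,166.65.
Month 2: interest £9.72; balance after payment £1,158.23.
Closed form: n = −ln(1 − rB₀/P)/ln(1+r) = −ln(0.46022)/ln(1.00833) ≈ 93.514, so the balance reaches zero during payment 94.

94 months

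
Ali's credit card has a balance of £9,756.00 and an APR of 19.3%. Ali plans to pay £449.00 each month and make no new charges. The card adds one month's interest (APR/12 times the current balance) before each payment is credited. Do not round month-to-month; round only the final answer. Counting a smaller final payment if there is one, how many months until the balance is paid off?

Monthly rate r = 19.3%/12 = 1.60833% = 0.0160833.
Recurrence: B ← B·(1+r) − £449.00.
Month 1: interest £156.91; balance after payment £9,463.91.
Month 2: interest £152.21; balance after payment £9,167.12.
Closed form: n = −ln(1 − rB₀/P)/ln(1+r) = −ln(0.65054)/ln(1.01608) ≈ 26.948, so the balance reaches zero during payment 27.

27 months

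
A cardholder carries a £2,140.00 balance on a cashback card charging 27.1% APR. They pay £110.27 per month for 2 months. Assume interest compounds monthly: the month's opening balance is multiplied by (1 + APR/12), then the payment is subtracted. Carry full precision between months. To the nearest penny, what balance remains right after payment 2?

£2,014.72

Monthly rate r = 27.1%/12 = 2.25833% = 0.0225833.
Each month: B ← B·(1+r) − £110.27.
Month 1: interest £48.33; balance after payment £2,078.06.
Month 2: interest £46.93; balance after payment £2,014.72.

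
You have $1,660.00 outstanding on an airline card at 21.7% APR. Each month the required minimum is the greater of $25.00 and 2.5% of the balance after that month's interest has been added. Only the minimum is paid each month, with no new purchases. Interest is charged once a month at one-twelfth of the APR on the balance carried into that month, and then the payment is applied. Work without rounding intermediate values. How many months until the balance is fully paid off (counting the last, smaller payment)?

Monthly rate r = 21.7%/12 = 1.80833% = 0.0180833.
While 2.5% of the post-interest balance exceeds $25.00, each month B ← (B·(1+r))·(1 − 0.025), i.e. B shrinks by the factor (1+r)·0.975 = 0.99263.
This holds for months 1–71. Entering month 72 the balance is $981.87; 2.5% of the post-interest balance is now below $25.00, so the flat $25.00 minimum applies from here.
From month 72 a fixed $25.00 at rate r clears $981.87 in 70 more payments. Total: 71 + 70 = 141 months.

141 months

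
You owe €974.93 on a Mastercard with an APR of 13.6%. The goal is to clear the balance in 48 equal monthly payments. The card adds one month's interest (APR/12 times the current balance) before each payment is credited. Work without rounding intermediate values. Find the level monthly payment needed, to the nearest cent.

€26.45

Monthly rate r = 13.6%/12 = 1.13333% = 0.0113333.
Level-payment amortization: P = B₀·r / (1 − (1+r)^(−n)) = 974.93·0.0113333 / (1 − 1.01133^(−48)).
Denominator 1 − (1+r)^(−48) = 0.417799523.
P = 11.0492 / 0.417799523 ≈ 26.45.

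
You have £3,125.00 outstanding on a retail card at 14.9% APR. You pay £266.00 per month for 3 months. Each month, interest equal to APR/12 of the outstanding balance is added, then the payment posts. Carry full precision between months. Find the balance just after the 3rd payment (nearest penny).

Monthly rate r = 14.9%/12 = 1.24167% = 0.0124167.
Each month: B ← B·(1+r) − £266.00.
Month 1: interest £38.80; balance after payment £2,897.80.
Month 2: interest £35.98; balance after payment £2,667.78.
Month 3: interest £33.12; balance after payment £2,434.91.

£2,434.91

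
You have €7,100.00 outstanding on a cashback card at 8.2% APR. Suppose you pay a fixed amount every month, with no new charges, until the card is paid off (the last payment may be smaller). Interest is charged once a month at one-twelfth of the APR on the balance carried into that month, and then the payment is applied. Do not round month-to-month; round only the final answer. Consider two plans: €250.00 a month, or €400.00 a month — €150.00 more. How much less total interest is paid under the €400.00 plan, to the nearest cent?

€325.81

Monthly rate r = 8.2%/12 = 0.683333% = 0.00683333.
At €250.00/mo: n = ⌈−ln(1 − rB₀/P)/ln(1+r)⌉ = 32 payments (last €170.57); total interest = total paid − €7,100.00 = €820.57.
At €400.00/mo: 19 payments (last €394.76); total interest €494.76.
Interest saved = €820.57 − €494.76 = €325.81.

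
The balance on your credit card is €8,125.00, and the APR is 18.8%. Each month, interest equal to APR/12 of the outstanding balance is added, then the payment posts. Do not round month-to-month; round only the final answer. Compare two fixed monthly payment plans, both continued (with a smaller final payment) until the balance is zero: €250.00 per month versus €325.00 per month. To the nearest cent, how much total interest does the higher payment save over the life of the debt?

Monthly rate r = 18.8%/12 = 1.56667% = 0.0156667.
At €250.00/mo: n = ⌈−ln(1 − rB₀/P)/ln(1+r)⌉ = 46 payments (last €195.19); total interest = total paid − €8,125.00 = €3,320.19.
At €325.00/mo: 32 payments (last €316.40); total interest €2,266.40.
Interest saved = €3,320.19 − €2,266.40 = €1,053.79.

€1,053.79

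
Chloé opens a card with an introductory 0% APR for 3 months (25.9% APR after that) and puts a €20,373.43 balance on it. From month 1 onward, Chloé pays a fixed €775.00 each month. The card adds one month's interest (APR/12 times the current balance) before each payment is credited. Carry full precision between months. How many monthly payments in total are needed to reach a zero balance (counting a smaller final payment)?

36 payments

Promo months 1–3 at r₀ = 0%/12 = 0; months 4+ at r₁ = 25.9%/12 = 0.0215833.
After month 3 (no interest yet): B = €20,373.43 − 3·€775.00 = €18,048.43.
Then at r₁ with €775.00/mo: n₂ = −ln(1 − r₁·B/P)/ln(1+r₁) ≈ 32.71 → 33 more payments.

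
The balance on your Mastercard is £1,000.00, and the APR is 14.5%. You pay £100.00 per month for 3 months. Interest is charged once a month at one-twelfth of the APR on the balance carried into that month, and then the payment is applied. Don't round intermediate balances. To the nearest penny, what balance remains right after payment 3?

Monthly rate r = 14.5%/12 = 1.20833% = 0.0120833.
Each month: B ← B·(1+r) − £100.00.
Month 1: interest £12.08; balance after payment £912.08.
Month 2: interest £11.02; balance after payment £823.10.
Month 3: interest £9.95; balance after payment £733.05.

£733.05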